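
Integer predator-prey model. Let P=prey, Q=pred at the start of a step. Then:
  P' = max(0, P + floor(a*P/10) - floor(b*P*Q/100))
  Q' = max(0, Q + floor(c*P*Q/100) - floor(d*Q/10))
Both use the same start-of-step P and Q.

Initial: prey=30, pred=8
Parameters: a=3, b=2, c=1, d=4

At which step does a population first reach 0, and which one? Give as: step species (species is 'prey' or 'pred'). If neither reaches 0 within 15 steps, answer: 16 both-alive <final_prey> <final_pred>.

Step 1: prey: 30+9-4=35; pred: 8+2-3=7
Step 2: prey: 35+10-4=41; pred: 7+2-2=7
Step 3: prey: 41+12-5=48; pred: 7+2-2=7
Step 4: prey: 48+14-6=56; pred: 7+3-2=8
Step 5: prey: 56+16-8=64; pred: 8+4-3=9
Step 6: prey: 64+19-11=72; pred: 9+5-3=11
Step 7: prey: 72+21-15=78; pred: 11+7-4=14
Step 8: prey: 78+23-21=80; pred: 14+10-5=19
Step 9: prey: 80+24-30=74; pred: 19+15-7=27
Step 10: prey: 74+22-39=57; pred: 27+19-10=36
Step 11: prey: 57+17-41=33; pred: 36+20-14=42
Step 12: prey: 33+9-27=15; pred: 42+13-16=39
Step 13: prey: 15+4-11=8; pred: 39+5-15=29
Step 14: prey: 8+2-4=6; pred: 29+2-11=20
Step 15: prey: 6+1-2=5; pred: 20+1-8=13
No extinction within 15 steps

Answer: 16 both-alive 5 13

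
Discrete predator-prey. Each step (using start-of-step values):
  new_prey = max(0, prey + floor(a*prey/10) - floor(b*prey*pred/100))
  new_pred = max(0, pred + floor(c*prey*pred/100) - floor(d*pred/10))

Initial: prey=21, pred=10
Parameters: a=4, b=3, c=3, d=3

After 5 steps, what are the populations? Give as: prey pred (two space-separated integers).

Answer: 6 37

Derivation:
Step 1: prey: 21+8-6=23; pred: 10+6-3=13
Step 2: prey: 23+9-8=24; pred: 13+8-3=18
Step 3: prey: 24+9-12=21; pred: 18+12-5=25
Step 4: prey: 21+8-15=14; pred: 25+15-7=33
Step 5: prey: 14+5-13=6; pred: 33+13-9=37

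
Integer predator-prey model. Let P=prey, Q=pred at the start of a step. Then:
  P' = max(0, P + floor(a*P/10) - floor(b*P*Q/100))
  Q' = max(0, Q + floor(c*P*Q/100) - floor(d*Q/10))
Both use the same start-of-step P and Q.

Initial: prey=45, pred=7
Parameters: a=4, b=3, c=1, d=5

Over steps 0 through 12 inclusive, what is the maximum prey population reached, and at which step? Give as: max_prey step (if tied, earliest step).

Answer: 98 6

Derivation:
Step 1: prey: 45+18-9=54; pred: 7+3-3=7
Step 2: prey: 54+21-11=64; pred: 7+3-3=7
Step 3: prey: 64+25-13=76; pred: 7+4-3=8
Step 4: prey: 76+30-18=88; pred: 8+6-4=10
Step 5: prey: 88+35-26=97; pred: 10+8-5=13
Step 6: prey: 97+38-37=98; pred: 13+12-6=19
Step 7: prey: 98+39-55=82; pred: 19+18-9=28
Step 8: prey: 82+32-68=46; pred: 28+22-14=36
Step 9: prey: 46+18-49=15; pred: 36+16-18=34
Step 10: prey: 15+6-15=6; pred: 34+5-17=22
Step 11: prey: 6+2-3=5; pred: 22+1-11=12
Step 12: prey: 5+2-1=6; pred: 12+0-6=6
Max prey = 98 at step 6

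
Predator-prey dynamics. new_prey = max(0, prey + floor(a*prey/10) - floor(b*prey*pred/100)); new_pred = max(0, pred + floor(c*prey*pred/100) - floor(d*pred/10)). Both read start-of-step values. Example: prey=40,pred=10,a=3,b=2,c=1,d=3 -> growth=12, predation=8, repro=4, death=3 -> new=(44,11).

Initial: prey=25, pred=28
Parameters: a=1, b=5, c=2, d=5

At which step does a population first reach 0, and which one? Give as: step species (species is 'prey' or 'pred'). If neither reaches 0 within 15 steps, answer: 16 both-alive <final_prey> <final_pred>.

Answer: 1 prey

Derivation:
Step 1: prey: 25+2-35=0; pred: 28+14-14=28
First extinction: prey at step 1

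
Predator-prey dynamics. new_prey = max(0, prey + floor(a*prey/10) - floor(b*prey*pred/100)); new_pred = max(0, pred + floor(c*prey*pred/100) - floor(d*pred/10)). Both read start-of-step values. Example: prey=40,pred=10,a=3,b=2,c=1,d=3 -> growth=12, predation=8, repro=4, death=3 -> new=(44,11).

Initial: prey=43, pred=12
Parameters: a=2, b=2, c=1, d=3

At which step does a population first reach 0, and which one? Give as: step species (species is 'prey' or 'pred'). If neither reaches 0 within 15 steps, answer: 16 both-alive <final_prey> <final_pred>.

Step 1: prey: 43+8-10=41; pred: 12+5-3=14
Step 2: prey: 41+8-11=38; pred: 14+5-4=15
Step 3: prey: 38+7-11=34; pred: 15+5-4=16
Step 4: prey: 34+6-10=30; pred: 16+5-4=17
Step 5: prey: 30+6-10=26; pred: 17+5-5=17
Step 6: prey: 26+5-8=23; pred: 17+4-5=16
Step 7: prey: 23+4-7=20; pred: 16+3-4=15
Step 8: prey: 20+4-6=18; pred: 15+3-4=14
Step 9: prey: 18+3-5=16; pred: 14+2-4=12
Step 10: prey: 16+3-3=16; pred: 12+1-3=10
Step 11: prey: 16+3-3=16; pred: 10+1-3=8
Step 12: prey: 16+3-2=17; pred: 8+1-2=7
Step 13: prey: 17+3-2=18; pred: 7+1-2=6
Step 14: prey: 18+3-2=19; pred: 6+1-1=6
Step 15: prey: 19+3-2=20; pred: 6+1-1=6
No extinction within 15 steps

Answer: 16 both-alive 20 6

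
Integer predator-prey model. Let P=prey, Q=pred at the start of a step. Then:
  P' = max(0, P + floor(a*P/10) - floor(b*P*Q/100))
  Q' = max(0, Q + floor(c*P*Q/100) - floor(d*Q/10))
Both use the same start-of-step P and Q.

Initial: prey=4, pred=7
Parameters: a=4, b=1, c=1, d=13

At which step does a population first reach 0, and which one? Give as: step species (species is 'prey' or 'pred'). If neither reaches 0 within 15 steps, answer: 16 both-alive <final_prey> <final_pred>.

Answer: 1 pred

Derivation:
Step 1: prey: 4+1-0=5; pred: 7+0-9=0
First extinction: pred at step 1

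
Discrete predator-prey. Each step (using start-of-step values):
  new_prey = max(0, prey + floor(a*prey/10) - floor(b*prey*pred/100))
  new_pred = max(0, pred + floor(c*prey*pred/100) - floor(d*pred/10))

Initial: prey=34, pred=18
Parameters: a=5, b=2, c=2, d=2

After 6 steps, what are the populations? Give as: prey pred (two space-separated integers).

Answer: 0 61

Derivation:
Step 1: prey: 34+17-12=39; pred: 18+12-3=27
Step 2: prey: 39+19-21=37; pred: 27+21-5=43
Step 3: prey: 37+18-31=24; pred: 43+31-8=66
Step 4: prey: 24+12-31=5; pred: 66+31-13=84
Step 5: prey: 5+2-8=0; pred: 84+8-16=76
Step 6: prey: 0+0-0=0; pred: 76+0-15=61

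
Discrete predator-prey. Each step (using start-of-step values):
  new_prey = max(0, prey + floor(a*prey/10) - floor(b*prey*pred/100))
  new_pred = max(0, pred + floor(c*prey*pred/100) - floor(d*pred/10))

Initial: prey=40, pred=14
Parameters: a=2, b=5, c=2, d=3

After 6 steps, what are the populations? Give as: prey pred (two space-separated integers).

Step 1: prey: 40+8-28=20; pred: 14+11-4=21
Step 2: prey: 20+4-21=3; pred: 21+8-6=23
Step 3: prey: 3+0-3=0; pred: 23+1-6=18
Step 4: prey: 0+0-0=0; pred: 18+0-5=13
Step 5: prey: 0+0-0=0; pred: 13+0-3=10
Step 6: prey: 0+0-0=0; pred: 10+0-3=7

Answer: 0 7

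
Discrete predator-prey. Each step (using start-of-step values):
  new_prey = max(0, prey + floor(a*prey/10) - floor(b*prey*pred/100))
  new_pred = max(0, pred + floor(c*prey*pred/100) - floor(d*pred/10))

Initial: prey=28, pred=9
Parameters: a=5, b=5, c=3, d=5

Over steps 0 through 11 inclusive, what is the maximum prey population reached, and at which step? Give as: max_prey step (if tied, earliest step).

Answer: 30 1

Derivation:
Step 1: prey: 28+14-12=30; pred: 9+7-4=12
Step 2: prey: 30+15-18=27; pred: 12+10-6=16
Step 3: prey: 27+13-21=19; pred: 16+12-8=20
Step 4: prey: 19+9-19=9; pred: 20+11-10=21
Step 5: prey: 9+4-9=4; pred: 21+5-10=16
Step 6: prey: 4+2-3=3; pred: 16+1-8=9
Step 7: prey: 3+1-1=3; pred: 9+0-4=5
Step 8: prey: 3+1-0=4; pred: 5+0-2=3
Step 9: prey: 4+2-0=6; pred: 3+0-1=2
Step 10: prey: 6+3-0=9; pred: 2+0-1=1
Step 11: prey: 9+4-0=13; pred: 1+0-0=1
Max prey = 30 at step 1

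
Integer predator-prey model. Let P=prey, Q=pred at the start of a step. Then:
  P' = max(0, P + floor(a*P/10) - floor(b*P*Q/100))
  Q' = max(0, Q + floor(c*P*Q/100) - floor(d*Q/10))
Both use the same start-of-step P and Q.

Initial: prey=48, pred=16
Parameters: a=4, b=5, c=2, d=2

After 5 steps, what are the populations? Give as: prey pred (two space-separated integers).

Answer: 0 21

Derivation:
Step 1: prey: 48+19-38=29; pred: 16+15-3=28
Step 2: prey: 29+11-40=0; pred: 28+16-5=39
Step 3: prey: 0+0-0=0; pred: 39+0-7=32
Step 4: prey: 0+0-0=0; pred: 32+0-6=26
Step 5: prey: 0+0-0=0; pred: 26+0-5=21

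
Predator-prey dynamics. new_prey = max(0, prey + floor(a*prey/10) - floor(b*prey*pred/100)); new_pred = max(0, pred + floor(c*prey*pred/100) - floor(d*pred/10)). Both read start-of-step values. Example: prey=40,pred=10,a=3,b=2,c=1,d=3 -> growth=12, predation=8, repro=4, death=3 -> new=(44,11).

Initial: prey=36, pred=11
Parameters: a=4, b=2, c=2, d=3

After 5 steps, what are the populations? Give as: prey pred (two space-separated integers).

Answer: 4 80

Derivation:
Step 1: prey: 36+14-7=43; pred: 11+7-3=15
Step 2: prey: 43+17-12=48; pred: 15+12-4=23
Step 3: prey: 48+19-22=45; pred: 23+22-6=39
Step 4: prey: 45+18-35=28; pred: 39+35-11=63
Step 5: prey: 28+11-35=4; pred: 63+35-18=80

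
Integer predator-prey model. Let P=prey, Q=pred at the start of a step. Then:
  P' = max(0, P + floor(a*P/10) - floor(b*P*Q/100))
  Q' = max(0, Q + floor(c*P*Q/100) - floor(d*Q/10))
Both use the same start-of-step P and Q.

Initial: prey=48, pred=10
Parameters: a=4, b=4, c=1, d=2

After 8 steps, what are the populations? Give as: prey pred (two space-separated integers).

Answer: 3 14

Derivation:
Step 1: prey: 48+19-19=48; pred: 10+4-2=12
Step 2: prey: 48+19-23=44; pred: 12+5-2=15
Step 3: prey: 44+17-26=35; pred: 15+6-3=18
Step 4: prey: 35+14-25=24; pred: 18+6-3=21
Step 5: prey: 24+9-20=13; pred: 21+5-4=22
Step 6: prey: 13+5-11=7; pred: 22+2-4=20
Step 7: prey: 7+2-5=4; pred: 20+1-4=17
Step 8: prey: 4+1-2=3; pred: 17+0-3=14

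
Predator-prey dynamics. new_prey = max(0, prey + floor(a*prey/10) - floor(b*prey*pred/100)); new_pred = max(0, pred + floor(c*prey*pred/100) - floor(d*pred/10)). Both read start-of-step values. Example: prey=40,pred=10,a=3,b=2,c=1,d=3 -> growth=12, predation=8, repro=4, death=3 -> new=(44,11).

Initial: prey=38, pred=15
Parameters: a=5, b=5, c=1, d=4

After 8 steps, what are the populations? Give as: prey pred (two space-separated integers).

Answer: 45 4

Derivation:
Step 1: prey: 38+19-28=29; pred: 15+5-6=14
Step 2: prey: 29+14-20=23; pred: 14+4-5=13
Step 3: prey: 23+11-14=20; pred: 13+2-5=10
Step 4: prey: 20+10-10=20; pred: 10+2-4=8
Step 5: prey: 20+10-8=22; pred: 8+1-3=6
Step 6: prey: 22+11-6=27; pred: 6+1-2=5
Step 7: prey: 27+13-6=34; pred: 5+1-2=4
Step 8: prey: 34+17-6=45; pred: 4+1-1=4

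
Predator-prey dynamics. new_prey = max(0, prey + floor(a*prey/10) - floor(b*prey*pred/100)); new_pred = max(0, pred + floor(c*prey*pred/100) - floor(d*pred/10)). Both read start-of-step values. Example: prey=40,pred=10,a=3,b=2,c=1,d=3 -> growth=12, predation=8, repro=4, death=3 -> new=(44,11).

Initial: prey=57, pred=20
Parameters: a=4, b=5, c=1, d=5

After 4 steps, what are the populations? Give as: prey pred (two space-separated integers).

Answer: 4 5

Derivation:
Step 1: prey: 57+22-57=22; pred: 20+11-10=21
Step 2: prey: 22+8-23=7; pred: 21+4-10=15
Step 3: prey: 7+2-5=4; pred: 15+1-7=9
Step 4: prey: 4+1-1=4; pred: 9+0-4=5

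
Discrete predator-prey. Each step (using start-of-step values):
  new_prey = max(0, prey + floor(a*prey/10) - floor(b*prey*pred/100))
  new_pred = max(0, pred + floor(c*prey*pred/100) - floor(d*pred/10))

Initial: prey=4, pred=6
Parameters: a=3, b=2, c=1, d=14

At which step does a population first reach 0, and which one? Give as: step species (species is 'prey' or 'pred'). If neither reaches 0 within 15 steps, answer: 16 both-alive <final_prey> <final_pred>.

Step 1: prey: 4+1-0=5; pred: 6+0-8=0
First extinction: pred at step 1

Answer: 1 pred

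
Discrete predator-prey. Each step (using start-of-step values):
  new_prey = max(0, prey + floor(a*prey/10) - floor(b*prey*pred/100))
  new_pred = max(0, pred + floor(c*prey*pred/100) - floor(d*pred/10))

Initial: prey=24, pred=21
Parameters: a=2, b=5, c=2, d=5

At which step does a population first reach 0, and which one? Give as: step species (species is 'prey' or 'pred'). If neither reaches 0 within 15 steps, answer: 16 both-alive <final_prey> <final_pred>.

Answer: 2 prey

Derivation:
Step 1: prey: 24+4-25=3; pred: 21+10-10=21
Step 2: prey: 3+0-3=0; pred: 21+1-10=12
First extinction: prey at step 2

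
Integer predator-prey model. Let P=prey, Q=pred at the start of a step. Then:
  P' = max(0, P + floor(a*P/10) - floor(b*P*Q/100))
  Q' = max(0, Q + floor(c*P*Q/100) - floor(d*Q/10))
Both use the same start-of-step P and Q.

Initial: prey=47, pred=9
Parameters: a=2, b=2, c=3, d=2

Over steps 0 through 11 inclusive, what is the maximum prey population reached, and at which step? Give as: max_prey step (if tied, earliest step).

Step 1: prey: 47+9-8=48; pred: 9+12-1=20
Step 2: prey: 48+9-19=38; pred: 20+28-4=44
Step 3: prey: 38+7-33=12; pred: 44+50-8=86
Step 4: prey: 12+2-20=0; pred: 86+30-17=99
Step 5: prey: 0+0-0=0; pred: 99+0-19=80
Step 6: prey: 0+0-0=0; pred: 80+0-16=64
Step 7: prey: 0+0-0=0; pred: 64+0-12=52
Step 8: prey: 0+0-0=0; pred: 52+0-10=42
Step 9: prey: 0+0-0=0; pred: 42+0-8=34
Step 10: prey: 0+0-0=0; pred: 34+0-6=28
Step 11: prey: 0+0-0=0; pred: 28+0-5=23
Max prey = 48 at step 1

Answer: 48 1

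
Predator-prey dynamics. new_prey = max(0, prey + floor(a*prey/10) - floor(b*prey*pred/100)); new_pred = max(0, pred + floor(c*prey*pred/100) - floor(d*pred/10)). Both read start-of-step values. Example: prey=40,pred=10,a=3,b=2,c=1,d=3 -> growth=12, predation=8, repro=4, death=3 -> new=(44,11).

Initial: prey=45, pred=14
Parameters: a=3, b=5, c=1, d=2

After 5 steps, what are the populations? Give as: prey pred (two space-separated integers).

Answer: 1 12

Derivation:
Step 1: prey: 45+13-31=27; pred: 14+6-2=18
Step 2: prey: 27+8-24=11; pred: 18+4-3=19
Step 3: prey: 11+3-10=4; pred: 19+2-3=18
Step 4: prey: 4+1-3=2; pred: 18+0-3=15
Step 5: prey: 2+0-1=1; pred: 15+0-3=12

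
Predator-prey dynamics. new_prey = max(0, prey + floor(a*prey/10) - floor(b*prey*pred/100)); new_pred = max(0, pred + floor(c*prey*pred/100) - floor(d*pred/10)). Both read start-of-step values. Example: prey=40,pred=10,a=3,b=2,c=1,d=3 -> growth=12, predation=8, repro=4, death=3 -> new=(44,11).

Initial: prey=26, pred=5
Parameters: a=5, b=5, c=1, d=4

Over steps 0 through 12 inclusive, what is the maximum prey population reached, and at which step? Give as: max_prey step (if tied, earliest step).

Answer: 114 7

Derivation:
Step 1: prey: 26+13-6=33; pred: 5+1-2=4
Step 2: prey: 33+16-6=43; pred: 4+1-1=4
Step 3: prey: 43+21-8=56; pred: 4+1-1=4
Step 4: prey: 56+28-11=73; pred: 4+2-1=5
Step 5: prey: 73+36-18=91; pred: 5+3-2=6
Step 6: prey: 91+45-27=109; pred: 6+5-2=9
Step 7: prey: 109+54-49=114; pred: 9+9-3=15
Step 8: prey: 114+57-85=86; pred: 15+17-6=26
Step 9: prey: 86+43-111=18; pred: 26+22-10=38
Step 10: prey: 18+9-34=0; pred: 38+6-15=29
Step 11: prey: 0+0-0=0; pred: 29+0-11=18
Step 12: prey: 0+0-0=0; pred: 18+0-7=11
Max prey = 114 at step 7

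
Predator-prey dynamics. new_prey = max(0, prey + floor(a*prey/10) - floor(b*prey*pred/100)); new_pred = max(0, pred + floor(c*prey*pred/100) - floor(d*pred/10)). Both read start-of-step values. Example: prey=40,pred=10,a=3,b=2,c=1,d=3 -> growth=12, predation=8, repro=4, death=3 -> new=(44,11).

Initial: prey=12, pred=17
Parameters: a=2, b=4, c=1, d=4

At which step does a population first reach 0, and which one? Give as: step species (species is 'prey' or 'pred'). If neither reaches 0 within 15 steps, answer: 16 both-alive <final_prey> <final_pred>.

Answer: 16 both-alive 3 2

Derivation:
Step 1: prey: 12+2-8=6; pred: 17+2-6=13
Step 2: prey: 6+1-3=4; pred: 13+0-5=8
Step 3: prey: 4+0-1=3; pred: 8+0-3=5
Step 4: prey: 3+0-0=3; pred: 5+0-2=3
Step 5: prey: 3+0-0=3; pred: 3+0-1=2
Step 6: prey: 3+0-0=3; pred: 2+0-0=2
Steps 7-15: state stable at prey=3, pred=2 (no change)
No extinction within 15 steps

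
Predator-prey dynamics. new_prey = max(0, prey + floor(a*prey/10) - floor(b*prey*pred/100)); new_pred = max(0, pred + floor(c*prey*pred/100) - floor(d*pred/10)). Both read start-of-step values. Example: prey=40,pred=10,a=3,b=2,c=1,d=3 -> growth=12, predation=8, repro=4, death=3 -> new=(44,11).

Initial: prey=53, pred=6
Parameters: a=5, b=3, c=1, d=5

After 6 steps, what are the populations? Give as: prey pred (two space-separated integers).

Step 1: prey: 53+26-9=70; pred: 6+3-3=6
Step 2: prey: 70+35-12=93; pred: 6+4-3=7
Step 3: prey: 93+46-19=120; pred: 7+6-3=10
Step 4: prey: 120+60-36=144; pred: 10+12-5=17
Step 5: prey: 144+72-73=143; pred: 17+24-8=33
Step 6: prey: 143+71-141=73; pred: 33+47-16=64

Answer: 73 64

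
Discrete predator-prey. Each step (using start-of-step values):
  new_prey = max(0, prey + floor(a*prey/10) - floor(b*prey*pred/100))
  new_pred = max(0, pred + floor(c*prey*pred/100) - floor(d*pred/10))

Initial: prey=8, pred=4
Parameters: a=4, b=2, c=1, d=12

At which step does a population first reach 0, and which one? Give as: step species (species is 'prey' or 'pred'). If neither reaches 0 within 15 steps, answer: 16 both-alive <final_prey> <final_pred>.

Answer: 1 pred

Derivation:
Step 1: prey: 8+3-0=11; pred: 4+0-4=0
First extinction: pred at step 1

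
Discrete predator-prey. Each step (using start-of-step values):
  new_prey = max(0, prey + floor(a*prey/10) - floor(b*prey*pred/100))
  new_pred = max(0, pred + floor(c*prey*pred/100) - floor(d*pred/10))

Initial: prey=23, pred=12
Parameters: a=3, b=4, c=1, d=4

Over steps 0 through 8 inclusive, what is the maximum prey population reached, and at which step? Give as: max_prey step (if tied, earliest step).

Step 1: prey: 23+6-11=18; pred: 12+2-4=10
Step 2: prey: 18+5-7=16; pred: 10+1-4=7
Step 3: prey: 16+4-4=16; pred: 7+1-2=6
Step 4: prey: 16+4-3=17; pred: 6+0-2=4
Step 5: prey: 17+5-2=20; pred: 4+0-1=3
Step 6: prey: 20+6-2=24; pred: 3+0-1=2
Step 7: prey: 24+7-1=30; pred: 2+0-0=2
Step 8: prey: 30+9-2=37; pred: 2+0-0=2
Max prey = 37 at step 8

Answer: 37 8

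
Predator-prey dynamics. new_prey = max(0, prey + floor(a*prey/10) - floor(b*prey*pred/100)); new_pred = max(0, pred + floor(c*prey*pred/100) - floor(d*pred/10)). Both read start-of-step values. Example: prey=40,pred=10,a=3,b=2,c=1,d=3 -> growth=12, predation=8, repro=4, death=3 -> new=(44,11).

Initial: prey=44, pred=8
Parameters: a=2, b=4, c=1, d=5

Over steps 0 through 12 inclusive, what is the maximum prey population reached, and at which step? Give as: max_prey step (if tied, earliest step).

Step 1: prey: 44+8-14=38; pred: 8+3-4=7
Step 2: prey: 38+7-10=35; pred: 7+2-3=6
Step 3: prey: 35+7-8=34; pred: 6+2-3=5
Step 4: prey: 34+6-6=34; pred: 5+1-2=4
Step 5: prey: 34+6-5=35; pred: 4+1-2=3
Step 6: prey: 35+7-4=38; pred: 3+1-1=3
Step 7: prey: 38+7-4=41; pred: 3+1-1=3
Step 8: prey: 41+8-4=45; pred: 3+1-1=3
Step 9: prey: 45+9-5=49; pred: 3+1-1=3
Step 10: prey: 49+9-5=53; pred: 3+1-1=3
Step 11: prey: 53+10-6=57; pred: 3+1-1=3
Step 12: prey: 57+11-6=62; pred: 3+1-1=3
Max prey = 62 at step 12

Answer: 62 12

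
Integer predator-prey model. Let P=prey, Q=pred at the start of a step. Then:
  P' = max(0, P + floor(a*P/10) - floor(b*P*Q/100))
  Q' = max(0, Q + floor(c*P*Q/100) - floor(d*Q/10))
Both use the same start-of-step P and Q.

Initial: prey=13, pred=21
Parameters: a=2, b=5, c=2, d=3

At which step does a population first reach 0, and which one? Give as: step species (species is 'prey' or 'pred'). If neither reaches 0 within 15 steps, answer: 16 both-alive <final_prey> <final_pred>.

Answer: 2 prey

Derivation:
Step 1: prey: 13+2-13=2; pred: 21+5-6=20
Step 2: prey: 2+0-2=0; pred: 20+0-6=14
First extinction: prey at step 2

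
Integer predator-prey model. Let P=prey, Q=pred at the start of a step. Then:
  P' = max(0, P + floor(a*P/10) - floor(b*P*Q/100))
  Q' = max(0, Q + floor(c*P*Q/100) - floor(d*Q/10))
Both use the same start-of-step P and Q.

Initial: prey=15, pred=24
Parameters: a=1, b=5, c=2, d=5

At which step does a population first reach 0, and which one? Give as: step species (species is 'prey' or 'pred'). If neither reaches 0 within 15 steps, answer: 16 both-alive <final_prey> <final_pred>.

Answer: 1 prey

Derivation:
Step 1: prey: 15+1-18=0; pred: 24+7-12=19
First extinction: prey at step 1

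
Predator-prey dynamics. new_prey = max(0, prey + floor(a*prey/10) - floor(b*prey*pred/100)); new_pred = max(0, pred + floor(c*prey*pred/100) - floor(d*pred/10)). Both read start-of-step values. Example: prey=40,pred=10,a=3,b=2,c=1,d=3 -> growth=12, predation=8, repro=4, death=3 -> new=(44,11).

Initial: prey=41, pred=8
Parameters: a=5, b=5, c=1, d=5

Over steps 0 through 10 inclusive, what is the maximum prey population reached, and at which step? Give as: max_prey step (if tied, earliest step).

Step 1: prey: 41+20-16=45; pred: 8+3-4=7
Step 2: prey: 45+22-15=52; pred: 7+3-3=7
Step 3: prey: 52+26-18=60; pred: 7+3-3=7
Step 4: prey: 60+30-21=69; pred: 7+4-3=8
Step 5: prey: 69+34-27=76; pred: 8+5-4=9
Step 6: prey: 76+38-34=80; pred: 9+6-4=11
Step 7: prey: 80+40-44=76; pred: 11+8-5=14
Step 8: prey: 76+38-53=61; pred: 14+10-7=17
Step 9: prey: 61+30-51=40; pred: 17+10-8=19
Step 10: prey: 40+20-38=22; pred: 19+7-9=17
Max prey = 80 at step 6

Answer: 80 6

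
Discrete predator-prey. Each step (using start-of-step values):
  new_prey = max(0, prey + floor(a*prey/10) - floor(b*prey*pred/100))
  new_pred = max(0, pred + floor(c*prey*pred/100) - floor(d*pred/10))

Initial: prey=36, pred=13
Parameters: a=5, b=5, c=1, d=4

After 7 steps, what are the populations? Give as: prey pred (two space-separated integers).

Answer: 40 7

Derivation:
Step 1: prey: 36+18-23=31; pred: 13+4-5=12
Step 2: prey: 31+15-18=28; pred: 12+3-4=11
Step 3: prey: 28+14-15=27; pred: 11+3-4=10
Step 4: prey: 27+13-13=27; pred: 10+2-4=8
Step 5: prey: 27+13-10=30; pred: 8+2-3=7
Step 6: prey: 30+15-10=35; pred: 7+2-2=7
Step 7: prey: 35+17-12=40; pred: 7+2-2=7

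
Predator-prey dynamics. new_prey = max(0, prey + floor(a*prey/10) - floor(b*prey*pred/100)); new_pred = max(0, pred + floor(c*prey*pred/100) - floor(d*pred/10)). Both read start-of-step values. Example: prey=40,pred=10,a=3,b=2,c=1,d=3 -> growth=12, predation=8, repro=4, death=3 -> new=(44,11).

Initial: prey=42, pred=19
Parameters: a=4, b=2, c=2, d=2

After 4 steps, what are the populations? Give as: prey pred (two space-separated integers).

Step 1: prey: 42+16-15=43; pred: 19+15-3=31
Step 2: prey: 43+17-26=34; pred: 31+26-6=51
Step 3: prey: 34+13-34=13; pred: 51+34-10=75
Step 4: prey: 13+5-19=0; pred: 75+19-15=79

Answer: 0 79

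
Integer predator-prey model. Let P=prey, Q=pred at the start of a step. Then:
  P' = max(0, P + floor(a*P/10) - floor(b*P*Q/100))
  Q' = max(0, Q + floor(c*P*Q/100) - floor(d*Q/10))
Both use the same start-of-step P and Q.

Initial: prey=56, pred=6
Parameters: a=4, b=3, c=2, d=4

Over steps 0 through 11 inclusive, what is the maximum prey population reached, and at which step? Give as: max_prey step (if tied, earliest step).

Answer: 75 2

Derivation:
Step 1: prey: 56+22-10=68; pred: 6+6-2=10
Step 2: prey: 68+27-20=75; pred: 10+13-4=19
Step 3: prey: 75+30-42=63; pred: 19+28-7=40
Step 4: prey: 63+25-75=13; pred: 40+50-16=74
Step 5: prey: 13+5-28=0; pred: 74+19-29=64
Step 6: prey: 0+0-0=0; pred: 64+0-25=39
Step 7: prey: 0+0-0=0; pred: 39+0-15=24
Step 8: prey: 0+0-0=0; pred: 24+0-9=15
Step 9: prey: 0+0-0=0; pred: 15+0-6=9
Step 10: prey: 0+0-0=0; pred: 9+0-3=6
Step 11: prey: 0+0-0=0; pred: 6+0-2=4
Max prey = 75 at step 2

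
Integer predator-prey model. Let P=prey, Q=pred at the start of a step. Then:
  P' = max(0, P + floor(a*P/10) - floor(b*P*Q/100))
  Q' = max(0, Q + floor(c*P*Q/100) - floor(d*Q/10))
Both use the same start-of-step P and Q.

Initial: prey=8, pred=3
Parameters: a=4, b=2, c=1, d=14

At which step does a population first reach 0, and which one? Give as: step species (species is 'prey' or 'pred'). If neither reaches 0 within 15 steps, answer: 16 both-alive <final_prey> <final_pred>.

Answer: 1 pred

Derivation:
Step 1: prey: 8+3-0=11; pred: 3+0-4=0
First extinction: pred at step 1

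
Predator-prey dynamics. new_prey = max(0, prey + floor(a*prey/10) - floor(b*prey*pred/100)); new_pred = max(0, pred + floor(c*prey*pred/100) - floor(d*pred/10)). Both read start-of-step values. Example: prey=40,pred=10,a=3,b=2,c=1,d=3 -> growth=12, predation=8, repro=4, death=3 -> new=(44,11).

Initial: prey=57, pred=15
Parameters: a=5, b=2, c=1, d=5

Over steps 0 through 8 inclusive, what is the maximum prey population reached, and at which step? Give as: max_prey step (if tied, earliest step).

Answer: 96 4

Derivation:
Step 1: prey: 57+28-17=68; pred: 15+8-7=16
Step 2: prey: 68+34-21=81; pred: 16+10-8=18
Step 3: prey: 81+40-29=92; pred: 18+14-9=23
Step 4: prey: 92+46-42=96; pred: 23+21-11=33
Step 5: prey: 96+48-63=81; pred: 33+31-16=48
Step 6: prey: 81+40-77=44; pred: 48+38-24=62
Step 7: prey: 44+22-54=12; pred: 62+27-31=58
Step 8: prey: 12+6-13=5; pred: 58+6-29=35
Max prey = 96 at step 4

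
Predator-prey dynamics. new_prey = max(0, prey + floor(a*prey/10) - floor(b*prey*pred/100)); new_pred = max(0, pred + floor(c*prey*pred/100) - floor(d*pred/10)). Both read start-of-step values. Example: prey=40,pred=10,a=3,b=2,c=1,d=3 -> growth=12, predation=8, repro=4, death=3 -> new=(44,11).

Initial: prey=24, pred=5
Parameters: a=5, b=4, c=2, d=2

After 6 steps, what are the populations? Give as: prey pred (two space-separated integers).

Answer: 0 55

Derivation:
Step 1: prey: 24+12-4=32; pred: 5+2-1=6
Step 2: prey: 32+16-7=41; pred: 6+3-1=8
Step 3: prey: 41+20-13=48; pred: 8+6-1=13
Step 4: prey: 48+24-24=48; pred: 13+12-2=23
Step 5: prey: 48+24-44=28; pred: 23+22-4=41
Step 6: prey: 28+14-45=0; pred: 41+22-8=55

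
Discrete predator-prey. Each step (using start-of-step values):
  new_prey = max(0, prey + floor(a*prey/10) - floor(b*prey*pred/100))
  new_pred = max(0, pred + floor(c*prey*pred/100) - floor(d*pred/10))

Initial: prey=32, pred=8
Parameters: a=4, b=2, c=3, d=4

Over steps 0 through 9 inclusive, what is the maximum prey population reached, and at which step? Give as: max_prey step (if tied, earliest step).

Answer: 45 2

Derivation:
Step 1: prey: 32+12-5=39; pred: 8+7-3=12
Step 2: prey: 39+15-9=45; pred: 12+14-4=22
Step 3: prey: 45+18-19=44; pred: 22+29-8=43
Step 4: prey: 44+17-37=24; pred: 43+56-17=82
Step 5: prey: 24+9-39=0; pred: 82+59-32=109
Step 6: prey: 0+0-0=0; pred: 109+0-43=66
Step 7: prey: 0+0-0=0; pred: 66+0-26=40
Step 8: prey: 0+0-0=0; pred: 40+0-16=24
Step 9: prey: 0+0-0=0; pred: 24+0-9=15
Max prey = 45 at step 2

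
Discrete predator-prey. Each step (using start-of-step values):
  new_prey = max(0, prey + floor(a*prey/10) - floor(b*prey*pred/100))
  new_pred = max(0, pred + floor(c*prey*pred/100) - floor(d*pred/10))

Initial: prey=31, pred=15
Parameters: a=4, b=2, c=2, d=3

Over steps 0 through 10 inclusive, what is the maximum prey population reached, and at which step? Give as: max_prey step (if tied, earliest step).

Step 1: prey: 31+12-9=34; pred: 15+9-4=20
Step 2: prey: 34+13-13=34; pred: 20+13-6=27
Step 3: prey: 34+13-18=29; pred: 27+18-8=37
Step 4: prey: 29+11-21=19; pred: 37+21-11=47
Step 5: prey: 19+7-17=9; pred: 47+17-14=50
Step 6: prey: 9+3-9=3; pred: 50+9-15=44
Step 7: prey: 3+1-2=2; pred: 44+2-13=33
Step 8: prey: 2+0-1=1; pred: 33+1-9=25
Step 9: prey: 1+0-0=1; pred: 25+0-7=18
Step 10: prey: 1+0-0=1; pred: 18+0-5=13
Max prey = 34 at step 1

Answer: 34 1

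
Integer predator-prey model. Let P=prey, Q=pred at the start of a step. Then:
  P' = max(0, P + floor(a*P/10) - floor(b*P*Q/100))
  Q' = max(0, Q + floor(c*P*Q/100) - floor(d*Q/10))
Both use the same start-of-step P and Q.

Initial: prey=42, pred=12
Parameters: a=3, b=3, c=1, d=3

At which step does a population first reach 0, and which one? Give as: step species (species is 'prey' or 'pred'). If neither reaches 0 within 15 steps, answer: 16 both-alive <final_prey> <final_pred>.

Step 1: prey: 42+12-15=39; pred: 12+5-3=14
Step 2: prey: 39+11-16=34; pred: 14+5-4=15
Step 3: prey: 34+10-15=29; pred: 15+5-4=16
Step 4: prey: 29+8-13=24; pred: 16+4-4=16
Step 5: prey: 24+7-11=20; pred: 16+3-4=15
Step 6: prey: 20+6-9=17; pred: 15+3-4=14
Step 7: prey: 17+5-7=15; pred: 14+2-4=12
Step 8: prey: 15+4-5=14; pred: 12+1-3=10
Step 9: prey: 14+4-4=14; pred: 10+1-3=8
Step 10: prey: 14+4-3=15; pred: 8+1-2=7
Step 11: prey: 15+4-3=16; pred: 7+1-2=6
Step 12: prey: 16+4-2=18; pred: 6+0-1=5
Step 13: prey: 18+5-2=21; pred: 5+0-1=4
Step 14: prey: 21+6-2=25; pred: 4+0-1=3
Step 15: prey: 25+7-2=30; pred: 3+0-0=3
No extinction within 15 steps

Answer: 16 both-alive 30 3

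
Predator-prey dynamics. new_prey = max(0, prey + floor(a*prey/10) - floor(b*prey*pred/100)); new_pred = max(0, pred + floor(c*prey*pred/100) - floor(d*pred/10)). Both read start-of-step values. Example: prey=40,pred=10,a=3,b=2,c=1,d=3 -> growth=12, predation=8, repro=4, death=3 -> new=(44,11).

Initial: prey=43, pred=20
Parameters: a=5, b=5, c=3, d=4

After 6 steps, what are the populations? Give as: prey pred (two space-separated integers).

Answer: 0 7

Derivation:
Step 1: prey: 43+21-43=21; pred: 20+25-8=37
Step 2: prey: 21+10-38=0; pred: 37+23-14=46
Step 3: prey: 0+0-0=0; pred: 46+0-18=28
Step 4: prey: 0+0-0=0; pred: 28+0-11=17
Step 5: prey: 0+0-0=0; pred: 17+0-6=11
Step 6: prey: 0+0-0=0; pred: 11+0-4=7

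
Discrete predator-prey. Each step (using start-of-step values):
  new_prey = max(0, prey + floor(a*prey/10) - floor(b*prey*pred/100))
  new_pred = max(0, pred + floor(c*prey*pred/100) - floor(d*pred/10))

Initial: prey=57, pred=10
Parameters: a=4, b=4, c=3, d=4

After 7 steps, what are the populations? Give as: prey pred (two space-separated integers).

Answer: 0 11

Derivation:
Step 1: prey: 57+22-22=57; pred: 10+17-4=23
Step 2: prey: 57+22-52=27; pred: 23+39-9=53
Step 3: prey: 27+10-57=0; pred: 53+42-21=74
Step 4: prey: 0+0-0=0; pred: 74+0-29=45
Step 5: prey: 0+0-0=0; pred: 45+0-18=27
Step 6: prey: 0+0-0=0; pred: 27+0-10=17
Step 7: prey: 0+0-0=0; pred: 17+0-6=11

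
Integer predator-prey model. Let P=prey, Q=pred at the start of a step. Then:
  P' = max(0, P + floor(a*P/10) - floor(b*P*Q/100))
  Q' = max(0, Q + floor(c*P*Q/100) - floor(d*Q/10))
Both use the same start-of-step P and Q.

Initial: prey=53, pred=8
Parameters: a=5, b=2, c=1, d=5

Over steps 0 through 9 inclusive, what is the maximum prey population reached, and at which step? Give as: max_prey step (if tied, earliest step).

Answer: 161 5

Derivation:
Step 1: prey: 53+26-8=71; pred: 8+4-4=8
Step 2: prey: 71+35-11=95; pred: 8+5-4=9
Step 3: prey: 95+47-17=125; pred: 9+8-4=13
Step 4: prey: 125+62-32=155; pred: 13+16-6=23
Step 5: prey: 155+77-71=161; pred: 23+35-11=47
Step 6: prey: 161+80-151=90; pred: 47+75-23=99
Step 7: prey: 90+45-178=0; pred: 99+89-49=139
Step 8: prey: 0+0-0=0; pred: 139+0-69=70
Step 9: prey: 0+0-0=0; pred: 70+0-35=35
Max prey = 161 at step 5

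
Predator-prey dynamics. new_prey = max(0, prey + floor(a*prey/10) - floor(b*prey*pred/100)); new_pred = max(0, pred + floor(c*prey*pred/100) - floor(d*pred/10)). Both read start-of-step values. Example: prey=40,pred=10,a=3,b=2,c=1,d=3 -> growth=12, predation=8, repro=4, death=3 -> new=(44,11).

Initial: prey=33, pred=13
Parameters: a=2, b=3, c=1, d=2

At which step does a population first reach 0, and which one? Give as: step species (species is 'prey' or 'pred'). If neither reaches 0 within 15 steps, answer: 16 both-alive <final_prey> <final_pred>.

Answer: 16 both-alive 9 4

Derivation:
Step 1: prey: 33+6-12=27; pred: 13+4-2=15
Step 2: prey: 27+5-12=20; pred: 15+4-3=16
Step 3: prey: 20+4-9=15; pred: 16+3-3=16
Step 4: prey: 15+3-7=11; pred: 16+2-3=15
Step 5: prey: 11+2-4=9; pred: 15+1-3=13
Step 6: prey: 9+1-3=7; pred: 13+1-2=12
Step 7: prey: 7+1-2=6; pred: 12+0-2=10
Step 8: prey: 6+1-1=6; pred: 10+0-2=8
Step 9: prey: 6+1-1=6; pred: 8+0-1=7
Step 10: prey: 6+1-1=6; pred: 7+0-1=6
Step 11: prey: 6+1-1=6; pred: 6+0-1=5
Step 12: prey: 6+1-0=7; pred: 5+0-1=4
Step 13: prey: 7+1-0=8; pred: 4+0-0=4
Step 14: prey: 8+1-0=9; pred: 4+0-0=4
Step 15: prey: 9+1-1=9; pred: 4+0-0=4
No extinction within 15 steps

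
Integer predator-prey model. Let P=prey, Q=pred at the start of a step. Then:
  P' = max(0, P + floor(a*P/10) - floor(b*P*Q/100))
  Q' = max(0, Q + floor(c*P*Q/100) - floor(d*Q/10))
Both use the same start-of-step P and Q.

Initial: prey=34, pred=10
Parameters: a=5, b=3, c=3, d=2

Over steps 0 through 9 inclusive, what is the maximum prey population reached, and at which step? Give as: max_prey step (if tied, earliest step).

Step 1: prey: 34+17-10=41; pred: 10+10-2=18
Step 2: prey: 41+20-22=39; pred: 18+22-3=37
Step 3: prey: 39+19-43=15; pred: 37+43-7=73
Step 4: prey: 15+7-32=0; pred: 73+32-14=91
Step 5: prey: 0+0-0=0; pred: 91+0-18=73
Step 6: prey: 0+0-0=0; pred: 73+0-14=59
Step 7: prey: 0+0-0=0; pred: 59+0-11=48
Step 8: prey: 0+0-0=0; pred: 48+0-9=39
Step 9: prey: 0+0-0=0; pred: 39+0-7=32
Max prey = 41 at step 1

Answer: 41 1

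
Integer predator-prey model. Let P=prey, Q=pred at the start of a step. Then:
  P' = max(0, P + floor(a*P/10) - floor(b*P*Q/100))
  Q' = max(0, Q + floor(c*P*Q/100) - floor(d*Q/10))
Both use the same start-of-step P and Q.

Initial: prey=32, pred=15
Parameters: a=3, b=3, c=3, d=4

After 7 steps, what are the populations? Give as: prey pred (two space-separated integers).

Answer: 1 7

Derivation:
Step 1: prey: 32+9-14=27; pred: 15+14-6=23
Step 2: prey: 27+8-18=17; pred: 23+18-9=32
Step 3: prey: 17+5-16=6; pred: 32+16-12=36
Step 4: prey: 6+1-6=1; pred: 36+6-14=28
Step 5: prey: 1+0-0=1; pred: 28+0-11=17
Step 6: prey: 1+0-0=1; pred: 17+0-6=11
Step 7: prey: 1+0-0=1; pred: 11+0-4=7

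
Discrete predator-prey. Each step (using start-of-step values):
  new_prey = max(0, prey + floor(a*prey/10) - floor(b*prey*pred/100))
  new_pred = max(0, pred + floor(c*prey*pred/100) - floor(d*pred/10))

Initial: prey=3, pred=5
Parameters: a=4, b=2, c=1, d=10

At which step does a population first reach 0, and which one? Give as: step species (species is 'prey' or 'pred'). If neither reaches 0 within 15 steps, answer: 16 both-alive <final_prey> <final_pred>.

Answer: 1 pred

Derivation:
Step 1: prey: 3+1-0=4; pred: 5+0-5=0
First extinction: pred at step 1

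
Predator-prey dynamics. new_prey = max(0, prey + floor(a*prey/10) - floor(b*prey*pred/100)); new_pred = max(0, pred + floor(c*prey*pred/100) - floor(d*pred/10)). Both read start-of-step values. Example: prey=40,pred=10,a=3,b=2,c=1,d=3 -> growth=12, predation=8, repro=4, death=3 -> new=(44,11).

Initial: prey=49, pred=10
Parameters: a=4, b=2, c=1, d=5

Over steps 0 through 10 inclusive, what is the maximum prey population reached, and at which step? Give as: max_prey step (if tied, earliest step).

Step 1: prey: 49+19-9=59; pred: 10+4-5=9
Step 2: prey: 59+23-10=72; pred: 9+5-4=10
Step 3: prey: 72+28-14=86; pred: 10+7-5=12
Step 4: prey: 86+34-20=100; pred: 12+10-6=16
Step 5: prey: 100+40-32=108; pred: 16+16-8=24
Step 6: prey: 108+43-51=100; pred: 24+25-12=37
Step 7: prey: 100+40-74=66; pred: 37+37-18=56
Step 8: prey: 66+26-73=19; pred: 56+36-28=64
Step 9: prey: 19+7-24=2; pred: 64+12-32=44
Step 10: prey: 2+0-1=1; pred: 44+0-22=22
Max prey = 108 at step 5

Answer: 108 5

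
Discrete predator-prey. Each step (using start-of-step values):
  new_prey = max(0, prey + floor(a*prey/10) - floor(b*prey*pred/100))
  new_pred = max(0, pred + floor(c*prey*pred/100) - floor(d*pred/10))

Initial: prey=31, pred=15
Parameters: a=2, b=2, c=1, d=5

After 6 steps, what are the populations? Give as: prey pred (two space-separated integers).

Step 1: prey: 31+6-9=28; pred: 15+4-7=12
Step 2: prey: 28+5-6=27; pred: 12+3-6=9
Step 3: prey: 27+5-4=28; pred: 9+2-4=7
Step 4: prey: 28+5-3=30; pred: 7+1-3=5
Step 5: prey: 30+6-3=33; pred: 5+1-2=4
Step 6: prey: 33+6-2=37; pred: 4+1-2=3

Answer: 37 3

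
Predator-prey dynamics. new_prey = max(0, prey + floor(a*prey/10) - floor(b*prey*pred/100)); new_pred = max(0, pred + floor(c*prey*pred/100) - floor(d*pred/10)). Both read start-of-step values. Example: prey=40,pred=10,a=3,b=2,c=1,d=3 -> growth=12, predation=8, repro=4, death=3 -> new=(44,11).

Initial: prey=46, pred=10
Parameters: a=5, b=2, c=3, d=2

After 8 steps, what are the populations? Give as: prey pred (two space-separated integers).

Step 1: prey: 46+23-9=60; pred: 10+13-2=21
Step 2: prey: 60+30-25=65; pred: 21+37-4=54
Step 3: prey: 65+32-70=27; pred: 54+105-10=149
Step 4: prey: 27+13-80=0; pred: 149+120-29=240
Step 5: prey: 0+0-0=0; pred: 240+0-48=192
Step 6: prey: 0+0-0=0; pred: 192+0-38=154
Step 7: prey: 0+0-0=0; pred: 154+0-30=124
Step 8: prey: 0+0-0=0; pred: 124+0-24=100

Answer: 0 100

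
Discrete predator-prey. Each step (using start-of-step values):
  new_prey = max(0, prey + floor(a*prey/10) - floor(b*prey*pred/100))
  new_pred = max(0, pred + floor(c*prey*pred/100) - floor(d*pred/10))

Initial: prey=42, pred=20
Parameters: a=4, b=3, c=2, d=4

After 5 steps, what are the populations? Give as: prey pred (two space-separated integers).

Step 1: prey: 42+16-25=33; pred: 20+16-8=28
Step 2: prey: 33+13-27=19; pred: 28+18-11=35
Step 3: prey: 19+7-19=7; pred: 35+13-14=34
Step 4: prey: 7+2-7=2; pred: 34+4-13=25
Step 5: prey: 2+0-1=1; pred: 25+1-10=16

Answer: 1 16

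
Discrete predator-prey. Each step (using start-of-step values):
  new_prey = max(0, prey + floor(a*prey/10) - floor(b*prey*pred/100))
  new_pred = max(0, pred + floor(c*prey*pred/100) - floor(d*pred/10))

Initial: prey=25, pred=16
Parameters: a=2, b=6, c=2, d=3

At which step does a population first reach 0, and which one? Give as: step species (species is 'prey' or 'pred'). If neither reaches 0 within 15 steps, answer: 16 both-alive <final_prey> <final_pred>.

Step 1: prey: 25+5-24=6; pred: 16+8-4=20
Step 2: prey: 6+1-7=0; pred: 20+2-6=16
First extinction: prey at step 2

Answer: 2 prey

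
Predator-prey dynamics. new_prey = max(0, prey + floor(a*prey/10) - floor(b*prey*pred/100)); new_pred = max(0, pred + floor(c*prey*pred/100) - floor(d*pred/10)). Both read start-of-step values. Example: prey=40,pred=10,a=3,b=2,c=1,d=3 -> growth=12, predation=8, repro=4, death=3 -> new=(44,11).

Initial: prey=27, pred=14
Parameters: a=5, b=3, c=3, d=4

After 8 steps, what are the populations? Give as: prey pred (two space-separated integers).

Step 1: prey: 27+13-11=29; pred: 14+11-5=20
Step 2: prey: 29+14-17=26; pred: 20+17-8=29
Step 3: prey: 26+13-22=17; pred: 29+22-11=40
Step 4: prey: 17+8-20=5; pred: 40+20-16=44
Step 5: prey: 5+2-6=1; pred: 44+6-17=33
Step 6: prey: 1+0-0=1; pred: 33+0-13=20
Step 7: prey: 1+0-0=1; pred: 20+0-8=12
Step 8: prey: 1+0-0=1; pred: 12+0-4=8

Answer: 1 8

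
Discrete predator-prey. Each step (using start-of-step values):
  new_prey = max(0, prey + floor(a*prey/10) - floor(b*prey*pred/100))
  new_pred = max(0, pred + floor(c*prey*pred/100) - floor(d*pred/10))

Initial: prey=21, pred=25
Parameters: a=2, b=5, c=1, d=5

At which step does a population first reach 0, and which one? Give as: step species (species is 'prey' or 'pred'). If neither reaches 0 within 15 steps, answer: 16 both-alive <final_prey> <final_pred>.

Step 1: prey: 21+4-26=0; pred: 25+5-12=18
First extinction: prey at step 1

Answer: 1 prey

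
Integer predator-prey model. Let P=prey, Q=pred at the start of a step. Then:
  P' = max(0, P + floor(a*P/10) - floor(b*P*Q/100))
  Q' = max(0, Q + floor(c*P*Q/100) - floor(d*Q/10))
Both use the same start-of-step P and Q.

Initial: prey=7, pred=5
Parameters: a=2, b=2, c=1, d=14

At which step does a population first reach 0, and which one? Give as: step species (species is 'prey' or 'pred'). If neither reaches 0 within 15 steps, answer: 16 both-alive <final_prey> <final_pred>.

Step 1: prey: 7+1-0=8; pred: 5+0-7=0
First extinction: pred at step 1

Answer: 1 pred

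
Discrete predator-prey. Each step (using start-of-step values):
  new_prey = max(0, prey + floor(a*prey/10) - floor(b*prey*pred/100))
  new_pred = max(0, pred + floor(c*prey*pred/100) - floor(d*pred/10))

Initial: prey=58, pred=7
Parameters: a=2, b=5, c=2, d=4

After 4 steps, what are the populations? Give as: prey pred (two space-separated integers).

Answer: 1 16

Derivation:
Step 1: prey: 58+11-20=49; pred: 7+8-2=13
Step 2: prey: 49+9-31=27; pred: 13+12-5=20
Step 3: prey: 27+5-27=5; pred: 20+10-8=22
Step 4: prey: 5+1-5=1; pred: 22+2-8=16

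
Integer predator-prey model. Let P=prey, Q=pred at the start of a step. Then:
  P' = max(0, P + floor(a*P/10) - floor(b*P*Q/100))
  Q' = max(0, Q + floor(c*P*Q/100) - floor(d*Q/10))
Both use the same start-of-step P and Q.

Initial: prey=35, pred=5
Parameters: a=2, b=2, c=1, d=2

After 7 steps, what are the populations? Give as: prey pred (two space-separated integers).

Step 1: prey: 35+7-3=39; pred: 5+1-1=5
Step 2: prey: 39+7-3=43; pred: 5+1-1=5
Step 3: prey: 43+8-4=47; pred: 5+2-1=6
Step 4: prey: 47+9-5=51; pred: 6+2-1=7
Step 5: prey: 51+10-7=54; pred: 7+3-1=9
Step 6: prey: 54+10-9=55; pred: 9+4-1=12
Step 7: prey: 55+11-13=53; pred: 12+6-2=16

Answer: 53 16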